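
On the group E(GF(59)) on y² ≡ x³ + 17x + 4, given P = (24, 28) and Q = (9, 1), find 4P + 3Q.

(1, 9)

First 4P:
Repeated addition: build up to 4P.
2P: tangent at (24, 28): λ = (3·24² + 17)/(2·28) ≡ 34/56. 56⁻¹ ≡ 39 (mod 59), so λ ≡ 34·39 ≡ 28.
  x = λ² - 24 - 24 = 784 - 48 ≡ 28; y = λ·(24 - 28) - 28 ≡ 37. → (28, 37)
3P: (28, 37) + (24, 28). λ = (28 - 37)/(24 - 28) ≡ 50/55 mod 59. 55⁻¹ ≡ 44 (mod 59), so λ ≡ 17.
  x = λ² - 28 - 24 = 289 - 52 ≡ 1; y = λ·(28 - 1) - 37 ≡ 9. → (1, 9)
4P: (1, 9) + (24, 28). λ = (28 - 9)/(24 - 1) ≡ 19/23 mod 59. 23⁻¹ ≡ 18 (mod 59), so λ ≡ 47.
  x = λ² - 1 - 24 = 2209 - 25 ≡ 1; y = λ·(1 - 1) - 9 ≡ 50. → (1, 50)
4P = (1, 50).
Next 3Q:
Repeated addition: build up to 3Q.
2Q: tangent at (9, 1): λ = (3·9² + 17)/(2·1) ≡ 24/2. 2⁻¹ ≡ 30 (mod 59) since 2·30 = 60 ≡ 1, so λ ≡ 24·30 ≡ 12.
  x = λ² - 9 - 9 = 144 - 18 ≡ 8; y = λ·(9 - 8) - 1 ≡ 11. → (8, 11)
3Q: (8, 11) + (9, 1). λ = (1 - 11)/(9 - 8) ≡ 49/1 mod 59. 1⁻¹ ≡ 1 (mod 59), so λ ≡ 49.
  x = λ² - 8 - 9 = 2401 - 17 ≡ 24; y = λ·(8 - 24) - 11 ≡ 31. → (24, 31)
3Q = (24, 31).
Finally 4P + 3Q:
(1, 50) + (24, 31). λ = (31 - 50)/(24 - 1) ≡ 40/23 mod 59. 23⁻¹ ≡ 18 (mod 59) since 23·18 = 414 ≡ 1, so λ ≡ 12.
  x = λ² - 1 - 24 = 144 - 25 ≡ 1; y = λ·(1 - 1) - 50 ≡ 9. → (1, 9)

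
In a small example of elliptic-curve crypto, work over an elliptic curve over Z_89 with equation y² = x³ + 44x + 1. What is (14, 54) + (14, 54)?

(6, 6)

tangent at (14, 54): λ = (3·14² + 44)/(2·54) ≡ 9/19. 19⁻¹ ≡ 75 (mod 89), so λ ≡ 9·75 ≡ 52.
  x = λ² - 14 - 14 = 2704 - 28 ≡ 6; y = λ·(14 - 6) - 54 ≡ 6. → (6, 6)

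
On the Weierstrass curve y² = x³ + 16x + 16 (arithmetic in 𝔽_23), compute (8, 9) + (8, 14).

The two points share x = 8 and their y-coordinates satisfy 9 + 14 ≡ 0 (mod 23), so they are inverses. Their sum is 𝒪.

O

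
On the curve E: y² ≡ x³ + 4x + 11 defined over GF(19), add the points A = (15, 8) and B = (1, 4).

(12, 1)

(15, 8) + (1, 4). λ = (4 - 8)/(1 - 15) ≡ 15/5 mod 19. 5⁻¹ ≡ 4 (mod 19), so λ ≡ 3.
  x = λ² - 15 - 1 = 9 - 16 ≡ 12; y = λ·(15 - 12) - 8 ≡ 1. → (12, 1)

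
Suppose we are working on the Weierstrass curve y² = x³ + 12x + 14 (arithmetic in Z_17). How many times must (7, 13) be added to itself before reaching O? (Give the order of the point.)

2P: tangent at (7, 13): λ = (3·7² + 12)/(2·13) ≡ 6/9. 9⁻¹ ≡ 2 (mod 17) since 9·2 = 18 ≡ 1, so λ ≡ 6·2 ≡ 12.
  x = λ² - 7 - 7 = 144 - 14 ≡ 11; y = λ·(7 - 11) - 13 ≡ 7. → (11, 7)
3P: (11, 7) + (7, 13). λ = (13 - 7)/(7 - 11) ≡ 6/13 mod 17. 13⁻¹ ≡ 4 (mod 17), so λ ≡ 7.
  x = λ² - 11 - 7 = 49 - 18 ≡ 14; y = λ·(11 - 14) - 7 ≡ 6. → (14, 6)
4P: (14, 6) + (7, 13). λ = (13 - 6)/(7 - 14) ≡ 7/10 mod 17. 10⁻¹ ≡ 12 (mod 17), so λ ≡ 16.
  x = λ² - 14 - 7 = 256 - 21 ≡ 14; y = λ·(14 - 14) - 6 ≡ 11. → (14, 11)
5P: (14, 11) + (7, 13). λ = (13 - 11)/(7 - 14) ≡ 2/10 mod 17. 10⁻¹ ≡ 12 (mod 17) since 10·12 = 120 ≡ 1, so λ ≡ 7.
  x = λ² - 14 - 7 = 49 - 21 ≡ 11; y = λ·(14 - 11) - 11 ≡ 10. → (11, 10)
6P: (11, 10) + (7, 13). λ = (13 - 10)/(7 - 11) ≡ 3/13 mod 17. 13⁻¹ ≡ 4 (mod 17), so λ ≡ 12.
  x = λ² - 11 - 7 = 144 - 18 ≡ 7; y = λ·(11 - 7) - 10 ≡ 4. → (7, 4)
7P: (7, 4) + (7, 13): same x and y₁ ≡ -y₂, so the sum is O.
7P = O, so the order is 7.

7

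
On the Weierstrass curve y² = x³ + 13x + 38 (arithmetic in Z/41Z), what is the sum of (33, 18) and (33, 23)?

O

The two points share x = 33 and their y-coordinates satisfy 18 + 23 ≡ 0 (mod 41), so they are inverses. Their sum is 𝒪.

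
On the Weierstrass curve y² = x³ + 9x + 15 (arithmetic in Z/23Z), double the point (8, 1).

(16, 0)

tangent at (8, 1): λ = (3·8² + 9)/(2·1) ≡ 17/2. 2⁻¹ ≡ 12 (mod 23), so λ ≡ 17·12 ≡ 20.
  x = λ² - 8 - 8 = 400 - 16 ≡ 16; y = λ·(8 - 16) - 1 ≡ 0. → (16, 0)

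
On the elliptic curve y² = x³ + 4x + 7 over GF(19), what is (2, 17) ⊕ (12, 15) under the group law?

(2, 2)

(2, 17) + (12, 15). λ = (15 - 17)/(12 - 2) ≡ 17/10 mod 19. 10⁻¹ ≡ 2 (mod 19) since 10·2 = 20 ≡ 1, so λ ≡ 15.
  x = λ² - 2 - 12 = 225 - 14 ≡ 2; y = λ·(2 - 2) - 17 ≡ 2. → (2, 2)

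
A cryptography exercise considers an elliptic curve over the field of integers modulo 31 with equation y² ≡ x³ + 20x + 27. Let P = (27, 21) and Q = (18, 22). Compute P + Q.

(27, 21) + (18, 22). λ = (22 - 21)/(18 - 27) ≡ 1/22 mod 31. 22⁻¹ ≡ 24 (mod 31) since 22·24 = 528 ≡ 1, so λ ≡ 24.
  x = λ² - 27 - 18 = 576 - 45 ≡ 4; y = λ·(27 - 4) - 21 ≡ 4. → (4, 4)

(4, 4)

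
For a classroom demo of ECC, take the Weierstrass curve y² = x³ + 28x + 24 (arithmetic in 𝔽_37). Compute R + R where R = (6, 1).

(24, 33)

tangent at (6, 1): λ = (3·6² + 28)/(2·1) ≡ 25/2. 2⁻¹ ≡ 19 (mod 37) since 2·19 = 38 ≡ 1, so λ ≡ 25·19 ≡ 31.
  x = λ² - 6 - 6 = 961 - 12 ≡ 24; y = λ·(6 - 24) - 1 ≡ 33. → (24, 33)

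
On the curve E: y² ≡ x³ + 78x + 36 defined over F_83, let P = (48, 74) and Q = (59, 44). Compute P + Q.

(48, 74) + (59, 44). λ = (44 - 74)/(59 - 48) ≡ 53/11 mod 83. 11⁻¹ ≡ 68 (mod 83), so λ ≡ 35.
  x = λ² - 48 - 59 = 1225 - 107 ≡ 39; y = λ·(48 - 39) - 74 ≡ 75. → (39, 75)

(39, 75)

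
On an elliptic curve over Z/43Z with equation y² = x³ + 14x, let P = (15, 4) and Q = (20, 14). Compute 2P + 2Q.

(35, 35)

First 2P:
Repeated addition: build up to 2P.
2P: tangent at (15, 4): λ = (3·15² + 14)/(2·4) ≡ 1/8. 8⁻¹ ≡ 27 (mod 43), so λ ≡ 1·27 ≡ 27.
  x = λ² - 15 - 15 = 729 - 30 ≡ 11; y = λ·(15 - 11) - 4 ≡ 18. → (11, 18)
2P = (11, 18).
Next 2Q:
Repeated addition: build up to 2Q.
2Q: tangent at (20, 14): λ = (3·20² + 14)/(2·14) ≡ 10/28. 28⁻¹ ≡ 20 (mod 43), so λ ≡ 10·20 ≡ 28.
  x = λ² - 20 - 20 = 784 - 40 ≡ 13; y = λ·(20 - 13) - 14 ≡ 10. → (13, 10)
2Q = (13, 10).
Finally 2P + 2Q:
(11, 18) + (13, 10). λ = (10 - 18)/(13 - 11) ≡ 35/2 mod 43. 2⁻¹ ≡ 22 (mod 43), so λ ≡ 39.
  x = λ² - 11 - 13 = 1521 - 24 ≡ 35; y = λ·(11 - 35) - 18 ≡ 35. → (35, 35)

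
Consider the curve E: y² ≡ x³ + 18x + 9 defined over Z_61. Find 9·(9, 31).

(25, 23)

Write P = (9, 31).
Double-and-add on 9 = (1001)₂. Start with P = (9, 31) for the leading 1-bit.
double: tangent at (9, 31): λ = (3·9² + 18)/(2·31) ≡ 17/1. 1⁻¹ ≡ 1 (mod 61) since 1·1 = 1 ≡ 1, so λ ≡ 17·1 ≡ 17.
  x = λ² - 9 - 9 = 289 - 18 ≡ 27; y = λ·(9 - 27) - 31 ≡ 29. → (27, 29)
double: tangent at (27, 29): λ = (3·27² + 18)/(2·29) ≡ 9/58. 58⁻¹ ≡ 20 (mod 61), so λ ≡ 9·20 ≡ 58.
  x = λ² - 27 - 27 = 3364 - 54 ≡ 16; y = λ·(27 - 16) - 29 ≡ 60. → (16, 60)
double: tangent at (16, 60): λ = (3·16² + 18)/(2·60) ≡ 54/59. 59⁻¹ ≡ 30 (mod 61), so λ ≡ 54·30 ≡ 34.
  x = λ² - 16 - 16 = 1156 - 32 ≡ 26; y = λ·(16 - 26) - 60 ≡ 27. → (26, 27)
add P: (26, 27) + (9, 31). λ = (31 - 27)/(9 - 26) ≡ 4/44 mod 61. 44⁻¹ ≡ 43 (mod 61), so λ ≡ 50.
  x = λ² - 26 - 9 = 2500 - 35 ≡ 25; y = λ·(26 - 25) - 27 ≡ 23. → (25, 23)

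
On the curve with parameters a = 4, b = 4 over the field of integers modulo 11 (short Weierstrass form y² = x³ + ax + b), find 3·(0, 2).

(2, 8)

Write G = (0, 2).
Repeated addition: build up to 3G.
2G: tangent at (0, 2): λ = (3·0² + 4)/(2·2) ≡ 4/4. 4⁻¹ ≡ 3 (mod 11) since 4·3 = 12 ≡ 1, so λ ≡ 4·3 ≡ 1.
  x = λ² - 0 - 0 = 1 - 0 ≡ 1; y = λ·(0 - 1) - 2 ≡ 8. → (1, 8)
3G: (1, 8) + (0, 2). λ = (2 - 8)/(0 - 1) ≡ 5/10 mod 11. 10⁻¹ ≡ 10 (mod 11), so λ ≡ 6.
  x = λ² - 1 - 0 = 36 - 1 ≡ 2; y = λ·(1 - 2) - 8 ≡ 8. → (2, 8)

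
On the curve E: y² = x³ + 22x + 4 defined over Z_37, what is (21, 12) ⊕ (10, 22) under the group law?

(16, 7)

(21, 12) + (10, 22). λ = (22 - 12)/(10 - 21) ≡ 10/26 mod 37. 26⁻¹ ≡ 10 (mod 37), so λ ≡ 26.
  x = λ² - 21 - 10 = 676 - 31 ≡ 16; y = λ·(21 - 16) - 12 ≡ 7. → (16, 7)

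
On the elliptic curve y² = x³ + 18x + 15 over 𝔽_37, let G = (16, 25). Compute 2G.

(30, 8)

tangent at (16, 25): λ = (3·16² + 18)/(2·25) ≡ 9/13. 13⁻¹ ≡ 20 (mod 37), so λ ≡ 9·20 ≡ 32.
  x = λ² - 16 - 16 = 1024 - 32 ≡ 30; y = λ·(16 - 30) - 25 ≡ 8. → (30, 8)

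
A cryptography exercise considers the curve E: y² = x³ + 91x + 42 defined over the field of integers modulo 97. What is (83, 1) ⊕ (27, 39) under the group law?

(20, 29)

(83, 1) + (27, 39). λ = (39 - 1)/(27 - 83) ≡ 38/41 mod 97. 41⁻¹ ≡ 71 (mod 97), so λ ≡ 79.
  x = λ² - 83 - 27 = 6241 - 110 ≡ 20; y = λ·(83 - 20) - 1 ≡ 29. → (20, 29)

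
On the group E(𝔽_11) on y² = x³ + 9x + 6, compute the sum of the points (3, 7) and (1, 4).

(1, 7)

(3, 7) + (1, 4). λ = (4 - 7)/(1 - 3) ≡ 8/9 mod 11. 9⁻¹ ≡ 5 (mod 11), so λ ≡ 7.
  x = λ² - 3 - 1 = 49 - 4 ≡ 1; y = λ·(3 - 1) - 7 ≡ 7. → (1, 7)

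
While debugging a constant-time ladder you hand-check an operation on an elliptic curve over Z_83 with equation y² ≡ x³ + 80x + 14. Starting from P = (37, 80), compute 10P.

(77, 56)

Double-and-add on 10 = (1010)₂. Start with P = (37, 80) for the leading 1-bit.
double: tangent at (37, 80): λ = (3·37² + 80)/(2·80) ≡ 37/77. 77⁻¹ ≡ 69 (mod 83), so λ ≡ 37·69 ≡ 63.
  x = λ² - 37 - 37 = 3969 - 74 ≡ 77; y = λ·(37 - 77) - 80 ≡ 56. → (77, 56)
double: tangent at (77, 56): λ = (3·77² + 80)/(2·56) ≡ 22/29. 29⁻¹ ≡ 63 (mod 83) since 29·63 = 1827 ≡ 1, so λ ≡ 22·63 ≡ 58.
  x = λ² - 77 - 77 = 3364 - 154 ≡ 56; y = λ·(77 - 56) - 56 ≡ 0. → (56, 0)
add P: (56, 0) + (37, 80). λ = (80 - 0)/(37 - 56) ≡ 80/64 mod 83. 64⁻¹ ≡ 48 (mod 83), so λ ≡ 22.
  x = λ² - 56 - 37 = 484 - 93 ≡ 59; y = λ·(56 - 59) - 0 ≡ 17. → (59, 17)
double: tangent at (59, 17): λ = (3·59² + 80)/(2·17) ≡ 65/34. 34⁻¹ ≡ 22 (mod 83), so λ ≡ 65·22 ≡ 19.
  x = λ² - 59 - 59 = 361 - 118 ≡ 77; y = λ·(59 - 77) - 17 ≡ 56. → (77, 56)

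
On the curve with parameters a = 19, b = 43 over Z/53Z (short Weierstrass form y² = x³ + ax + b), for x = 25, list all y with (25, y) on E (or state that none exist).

x³ + 19x + 43 = 16143 ≡ 31 (mod 53).
31 is a non-residue mod 53; no y exists.

none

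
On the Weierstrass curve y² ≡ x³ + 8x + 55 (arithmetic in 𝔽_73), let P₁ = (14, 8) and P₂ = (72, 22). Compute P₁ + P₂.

(44, 20)

(14, 8) + (72, 22). λ = (22 - 8)/(72 - 14) ≡ 14/58 mod 73. 58⁻¹ ≡ 34 (mod 73) since 58·34 = 1972 ≡ 1, so λ ≡ 38.
  x = λ² - 14 - 72 = 1444 - 86 ≡ 44; y = λ·(14 - 44) - 8 ≡ 20. → (44, 20)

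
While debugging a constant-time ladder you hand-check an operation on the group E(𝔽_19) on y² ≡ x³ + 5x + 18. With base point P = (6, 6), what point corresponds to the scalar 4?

(14, 18)

Repeated addition: build up to 4P.
2P: tangent at (6, 6): λ = (3·6² + 5)/(2·6) ≡ 18/12. 12⁻¹ ≡ 8 (mod 19) since 12·8 = 96 ≡ 1, so λ ≡ 18·8 ≡ 11.
  x = λ² - 6 - 6 = 121 - 12 ≡ 14; y = λ·(6 - 14) - 6 ≡ 1. → (14, 1)
3P: (14, 1) + (6, 6). λ = (6 - 1)/(6 - 14) ≡ 5/11 mod 19. 11⁻¹ ≡ 7 (mod 19) since 11·7 = 77 ≡ 1, so λ ≡ 16.
  x = λ² - 14 - 6 = 256 - 20 ≡ 8; y = λ·(14 - 8) - 1 ≡ 0. → (8, 0)
4P: (8, 0) + (6, 6). λ = (6 - 0)/(6 - 8) ≡ 6/17 mod 19. 17⁻¹ ≡ 9 (mod 19), so λ ≡ 16.
  x = λ² - 8 - 6 = 256 - 14 ≡ 14; y = λ·(8 - 14) - 0 ≡ 18. → (14, 18)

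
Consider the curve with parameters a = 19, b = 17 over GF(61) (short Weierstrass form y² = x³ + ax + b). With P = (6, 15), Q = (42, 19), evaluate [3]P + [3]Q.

(22, 46)

First 3P:
Repeated addition: build up to 3P.
2P: tangent at (6, 15): λ = (3·6² + 19)/(2·15) ≡ 5/30. 30⁻¹ ≡ 59 (mod 61), so λ ≡ 5·59 ≡ 51.
  x = λ² - 6 - 6 = 2601 - 12 ≡ 27; y = λ·(6 - 27) - 15 ≡ 12. → (27, 12)
3P: (27, 12) + (6, 15). λ = (15 - 12)/(6 - 27) ≡ 3/40 mod 61. 40⁻¹ ≡ 29 (mod 61), so λ ≡ 26.
  x = λ² - 27 - 6 = 676 - 33 ≡ 33; y = λ·(27 - 33) - 12 ≡ 15. → (33, 15)
3P = (33, 15).
Next 3Q:
Repeated addition: build up to 3Q.
2Q: tangent at (42, 19): λ = (3·42² + 19)/(2·19) ≡ 4/38. 38⁻¹ ≡ 53 (mod 61), so λ ≡ 4·53 ≡ 29.
  x = λ² - 42 - 42 = 841 - 84 ≡ 25; y = λ·(42 - 25) - 19 ≡ 47. → (25, 47)
3Q: (25, 47) + (42, 19). λ = (19 - 47)/(42 - 25) ≡ 33/17 mod 61. 17⁻¹ ≡ 18 (mod 61) since 17·18 = 306 ≡ 1, so λ ≡ 45.
  x = λ² - 25 - 42 = 2025 - 67 ≡ 6; y = λ·(25 - 6) - 47 ≡ 15. → (6, 15)
3Q = (6, 15).
Finally 3P + 3Q:
(33, 15) + (6, 15). λ = (15 - 15)/(6 - 33) ≡ 0/34 mod 61. 34⁻¹ ≡ 9 (mod 61) since 34·9 = 306 ≡ 1, so λ ≡ 0.
  x = λ² - 33 - 6 = 0 - 39 ≡ 22; y = λ·(33 - 22) - 15 ≡ 46. → (22, 46)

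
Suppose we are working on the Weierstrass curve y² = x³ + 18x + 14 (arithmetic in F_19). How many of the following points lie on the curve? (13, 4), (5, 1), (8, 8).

(13, 4): 4² ≡ 16, rhs ≡ 13 → off.
(5, 1): 1² ≡ 1, rhs ≡ 1 → on.
(8, 8): 8² ≡ 7, rhs ≡ 5 → off.

1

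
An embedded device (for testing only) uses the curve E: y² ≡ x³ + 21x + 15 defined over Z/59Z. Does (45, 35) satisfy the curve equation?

yes

y² = 35² ≡ 45; x³ + 21x + 15 = 92085 ≡ 45 (mod 59). 45 = 45.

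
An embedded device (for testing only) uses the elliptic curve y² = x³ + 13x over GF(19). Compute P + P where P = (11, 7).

tangent at (11, 7): λ = (3·11² + 13)/(2·7) ≡ 15/14. 14⁻¹ ≡ 15 (mod 19) since 14·15 = 210 ≡ 1, so λ ≡ 15·15 ≡ 16.
  x = λ² - 11 - 11 = 256 - 22 ≡ 6; y = λ·(11 - 6) - 7 ≡ 16. → (6, 16)

(6, 16)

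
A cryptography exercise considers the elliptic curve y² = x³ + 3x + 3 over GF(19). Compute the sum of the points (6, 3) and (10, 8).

(6, 3) + (10, 8). λ = (8 - 3)/(10 - 6) ≡ 5/4 mod 19. 4⁻¹ ≡ 5 (mod 19), so λ ≡ 6.
  x = λ² - 6 - 10 = 36 - 16 ≡ 1; y = λ·(6 - 1) - 3 ≡ 8. → (1, 8)

(1, 8)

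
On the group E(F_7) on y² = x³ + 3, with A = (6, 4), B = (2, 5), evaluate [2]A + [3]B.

O

First 2A:
Repeated addition: build up to 2A.
2A: tangent at (6, 4): λ = (3·6² + 0)/(2·4) ≡ 3/1. 1⁻¹ ≡ 1 (mod 7) since 1·1 = 1 ≡ 1, so λ ≡ 3·1 ≡ 3.
  x = λ² - 6 - 6 = 9 - 12 ≡ 4; y = λ·(6 - 4) - 4 ≡ 2. → (4, 2)
2A = (4, 2).
Next 3B:
Repeated addition: build up to 3B.
2B: tangent at (2, 5): λ = (3·2² + 0)/(2·5) ≡ 5/3. 3⁻¹ ≡ 5 (mod 7), so λ ≡ 5·5 ≡ 4.
  x = λ² - 2 - 2 = 16 - 4 ≡ 5; y = λ·(2 - 5) - 5 ≡ 4. → (5, 4)
3B: (5, 4) + (2, 5). λ = (5 - 4)/(2 - 5) ≡ 1/4 mod 7. 4⁻¹ ≡ 2 (mod 7), so λ ≡ 2.
  x = λ² - 5 - 2 = 4 - 7 ≡ 4; y = λ·(5 - 4) - 4 ≡ 5. → (4, 5)
3B = (4, 5).
Finally 2A + 3B:
(4, 2) + (4, 5): same x and y₁ ≡ -y₂, so the sum is the point at infinity.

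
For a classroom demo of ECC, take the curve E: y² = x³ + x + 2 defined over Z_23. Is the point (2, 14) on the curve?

y² = 14² ≡ 12; x³ + 1x + 2 = 12 ≡ 12 (mod 23). 12 = 12.

yes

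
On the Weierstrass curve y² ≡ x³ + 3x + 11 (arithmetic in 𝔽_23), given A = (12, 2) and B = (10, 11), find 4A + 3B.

First 4A:
Double-and-add on 4 = (100)₂. Start with A = (12, 2) for the leading 1-bit.
double: tangent at (12, 2): λ = (3·12² + 3)/(2·2) ≡ 21/4. 4⁻¹ ≡ 6 (mod 23) since 4·6 = 24 ≡ 1, so λ ≡ 21·6 ≡ 11.
  x = λ² - 12 - 12 = 121 - 24 ≡ 5; y = λ·(12 - 5) - 2 ≡ 6. → (5, 6)
double: tangent at (5, 6): λ = (3·5² + 3)/(2·6) ≡ 9/12. 12⁻¹ ≡ 2 (mod 23), so λ ≡ 9·2 ≡ 18.
  x = λ² - 5 - 5 = 324 - 10 ≡ 15; y = λ·(5 - 15) - 6 ≡ 21. → (15, 21)
4A = (15, 21).
Next 3B:
Repeated addition: build up to 3B.
2B: tangent at (10, 11): λ = (3·10² + 3)/(2·11) ≡ 4/22. 22⁻¹ ≡ 22 (mod 23) since 22·22 = 484 ≡ 1, so λ ≡ 4·22 ≡ 19.
  x = λ² - 10 - 10 = 361 - 20 ≡ 19; y = λ·(10 - 19) - 11 ≡ 2. → (19, 2)
3B: (19, 2) + (10, 11). λ = (11 - 2)/(10 - 19) ≡ 9/14 mod 23. 14⁻¹ ≡ 5 (mod 23) since 14·5 = 70 ≡ 1, so λ ≡ 22.
  x = λ² - 19 - 10 = 484 - 29 ≡ 18; y = λ·(19 - 18) - 2 ≡ 20. → (18, 20)
3B = (18, 20).
Finally 4A + 3B:
(15, 21) + (18, 20). λ = (20 - 21)/(18 - 15) ≡ 22/3 mod 23. 3⁻¹ ≡ 8 (mod 23), so λ ≡ 15.
  x = λ² - 15 - 18 = 225 - 33 ≡ 8; y = λ·(15 - 8) - 21 ≡ 15. → (8, 15)

(8, 15)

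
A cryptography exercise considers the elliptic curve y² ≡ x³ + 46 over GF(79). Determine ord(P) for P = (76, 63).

2P: tangent at (76, 63): λ = (3·76² + 0)/(2·63) ≡ 27/47. 47⁻¹ ≡ 37 (mod 79), so λ ≡ 27·37 ≡ 51.
  x = λ² - 76 - 76 = 2601 - 152 ≡ 0; y = λ·(76 - 0) - 63 ≡ 21. → (0, 21)
3P: (0, 21) + (76, 63). λ = (63 - 21)/(76 - 0) ≡ 42/76 mod 79. 76⁻¹ ≡ 26 (mod 79), so λ ≡ 65.
  x = λ² - 0 - 76 = 4225 - 76 ≡ 41; y = λ·(0 - 41) - 21 ≡ 0. → (41, 0)
4P: (41, 0) + (76, 63). λ = (63 - 0)/(76 - 41) ≡ 63/35 mod 79. 35⁻¹ ≡ 70 (mod 79), so λ ≡ 65.
  x = λ² - 41 - 76 = 4225 - 117 ≡ 0; y = λ·(41 - 0) - 0 ≡ 58. → (0, 58)
5P: (0, 58) + (76, 63). λ = (63 - 58)/(76 - 0) ≡ 5/76 mod 79. 76⁻¹ ≡ 26 (mod 79), so λ ≡ 51.
  x = λ² - 0 - 76 = 2601 - 76 ≡ 76; y = λ·(0 - 76) - 58 ≡ 16. → (76, 16)
6P: (76, 16) + (76, 63): same x and y₁ ≡ -y₂, so the sum is O.
6P = O, so the order is 6.

6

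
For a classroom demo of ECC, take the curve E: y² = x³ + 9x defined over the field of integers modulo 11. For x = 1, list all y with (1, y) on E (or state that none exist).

x³ + 9x + 0 = 10 ≡ 10 (mod 11).
10 is a non-residue mod 11; no y exists.

none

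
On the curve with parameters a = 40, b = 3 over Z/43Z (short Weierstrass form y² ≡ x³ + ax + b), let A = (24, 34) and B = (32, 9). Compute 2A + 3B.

First 2A:
Repeated addition: build up to 2A.
2A: tangent at (24, 34): λ = (3·24² + 40)/(2·34) ≡ 5/25. 25⁻¹ ≡ 31 (mod 43) since 25·31 = 775 ≡ 1, so λ ≡ 5·31 ≡ 26.
  x = λ² - 24 - 24 = 676 - 48 ≡ 26; y = λ·(24 - 26) - 34 ≡ 0. → (26, 0)
2A = (26, 0).
Next 3B:
Repeated addition: build up to 3B.
2B: tangent at (32, 9): λ = (3·32² + 40)/(2·9) ≡ 16/18. 18⁻¹ ≡ 12 (mod 43), so λ ≡ 16·12 ≡ 20.
  x = λ² - 32 - 32 = 400 - 64 ≡ 35; y = λ·(32 - 35) - 9 ≡ 17. → (35, 17)
3B: (35, 17) + (32, 9). λ = (9 - 17)/(32 - 35) ≡ 35/40 mod 43. 40⁻¹ ≡ 14 (mod 43), so λ ≡ 17.
  x = λ² - 35 - 32 = 289 - 67 ≡ 7; y = λ·(35 - 7) - 17 ≡ 29. → (7, 29)
3B = (7, 29).
Finally 2A + 3B:
(26, 0) + (7, 29). λ = (29 - 0)/(7 - 26) ≡ 29/24 mod 43. 24⁻¹ ≡ 9 (mod 43) since 24·9 = 216 ≡ 1, so λ ≡ 3.
  x = λ² - 26 - 7 = 9 - 33 ≡ 19; y = λ·(26 - 19) - 0 ≡ 21. → (19, 21)

(19, 21)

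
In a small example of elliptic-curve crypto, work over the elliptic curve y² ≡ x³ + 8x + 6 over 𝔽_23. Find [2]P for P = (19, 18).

tangent at (19, 18): λ = (3·19² + 8)/(2·18) ≡ 10/13. 13⁻¹ ≡ 16 (mod 23), so λ ≡ 10·16 ≡ 22.
  x = λ² - 19 - 19 = 484 - 38 ≡ 9; y = λ·(19 - 9) - 18 ≡ 18. → (9, 18)

(9, 18)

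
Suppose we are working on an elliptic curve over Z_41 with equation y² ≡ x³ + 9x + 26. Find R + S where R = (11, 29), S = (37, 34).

(11, 29) + (37, 34). λ = (34 - 29)/(37 - 11) ≡ 5/26 mod 41. 26⁻¹ ≡ 30 (mod 41) since 26·30 = 780 ≡ 1, so λ ≡ 27.
  x = λ² - 11 - 37 = 729 - 48 ≡ 25; y = λ·(11 - 25) - 29 ≡ 3. → (25, 3)

(25, 3)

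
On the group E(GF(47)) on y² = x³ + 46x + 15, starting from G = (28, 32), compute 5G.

O

Double-and-add on 5 = (101)₂. Start with G = (28, 32) for the leading 1-bit.
double: tangent at (28, 32): λ = (3·28² + 46)/(2·32) ≡ 1/17. 17⁻¹ ≡ 36 (mod 47), so λ ≡ 1·36 ≡ 36.
  x = λ² - 28 - 28 = 1296 - 56 ≡ 18; y = λ·(28 - 18) - 32 ≡ 46. → (18, 46)
double: tangent at (18, 46): λ = (3·18² + 46)/(2·46) ≡ 31/45. 45⁻¹ ≡ 23 (mod 47), so λ ≡ 31·23 ≡ 8.
  x = λ² - 18 - 18 = 64 - 36 ≡ 28; y = λ·(18 - 28) - 46 ≡ 15. → (28, 15)
add G: (28, 15) + (28, 32): same x and y₁ ≡ -y₂, so the sum is 𝒪.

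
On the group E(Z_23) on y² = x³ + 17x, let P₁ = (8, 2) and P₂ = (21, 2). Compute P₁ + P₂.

(8, 2) + (21, 2). λ = (2 - 2)/(21 - 8) ≡ 0/13 mod 23. 13⁻¹ ≡ 16 (mod 23) since 13·16 = 208 ≡ 1, so λ ≡ 0.
  x = λ² - 8 - 21 = 0 - 29 ≡ 17; y = λ·(8 - 17) - 2 ≡ 21. → (17, 21)

(17, 21)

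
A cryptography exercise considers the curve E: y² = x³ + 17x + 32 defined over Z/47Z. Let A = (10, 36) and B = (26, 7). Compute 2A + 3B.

(14, 10)

First 2A:
Repeated addition: build up to 2A.
2A: tangent at (10, 36): λ = (3·10² + 17)/(2·36) ≡ 35/25. 25⁻¹ ≡ 32 (mod 47), so λ ≡ 35·32 ≡ 39.
  x = λ² - 10 - 10 = 1521 - 20 ≡ 44; y = λ·(10 - 44) - 36 ≡ 1. → (44, 1)
2A = (44, 1).
Next 3B:
Repeated addition: build up to 3B.
2B: tangent at (26, 7): λ = (3·26² + 17)/(2·7) ≡ 24/14. 14⁻¹ ≡ 37 (mod 47), so λ ≡ 24·37 ≡ 42.
  x = λ² - 26 - 26 = 1764 - 52 ≡ 20; y = λ·(26 - 20) - 7 ≡ 10. → (20, 10)
3B: (20, 10) + (26, 7). λ = (7 - 10)/(26 - 20) ≡ 44/6 mod 47. 6⁻¹ ≡ 8 (mod 47), so λ ≡ 23.
  x = λ² - 20 - 26 = 529 - 46 ≡ 13; y = λ·(20 - 13) - 10 ≡ 10. → (13, 10)
3B = (13, 10).
Finally 2A + 3B:
(44, 1) + (13, 10). λ = (10 - 1)/(13 - 44) ≡ 9/16 mod 47. 16⁻¹ ≡ 3 (mod 47), so λ ≡ 27.
  x = λ² - 44 - 13 = 729 - 57 ≡ 14; y = λ·(44 - 14) - 1 ≡ 10. → (14, 10)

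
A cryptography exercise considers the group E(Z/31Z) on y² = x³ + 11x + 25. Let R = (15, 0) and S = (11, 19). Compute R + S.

(15, 0) + (11, 19). λ = (19 - 0)/(11 - 15) ≡ 19/27 mod 31. 27⁻¹ ≡ 23 (mod 31), so λ ≡ 3.
  x = λ² - 15 - 11 = 9 - 26 ≡ 14; y = λ·(15 - 14) - 0 ≡ 3. → (14, 3)

(14, 3)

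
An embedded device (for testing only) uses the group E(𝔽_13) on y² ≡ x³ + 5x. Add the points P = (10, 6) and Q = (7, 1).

(10, 6) + (7, 1). λ = (1 - 6)/(7 - 10) ≡ 8/10 mod 13. 10⁻¹ ≡ 4 (mod 13) since 10·4 = 40 ≡ 1, so λ ≡ 6.
  x = λ² - 10 - 7 = 36 - 17 ≡ 6; y = λ·(10 - 6) - 6 ≡ 5. → (6, 5)

(6, 5)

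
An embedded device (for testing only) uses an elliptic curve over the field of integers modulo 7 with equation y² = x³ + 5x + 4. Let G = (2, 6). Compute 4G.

Repeated addition: build up to 4G.
2G: tangent at (2, 6): λ = (3·2² + 5)/(2·6) ≡ 3/5. 5⁻¹ ≡ 3 (mod 7) since 5·3 = 15 ≡ 1, so λ ≡ 3·3 ≡ 2.
  x = λ² - 2 - 2 = 4 - 4 ≡ 0; y = λ·(2 - 0) - 6 ≡ 5. → (0, 5)
3G: (0, 5) + (2, 6). λ = (6 - 5)/(2 - 0) ≡ 1/2 mod 7. 2⁻¹ ≡ 4 (mod 7), so λ ≡ 4.
  x = λ² - 0 - 2 = 16 - 2 ≡ 0; y = λ·(0 - 0) - 5 ≡ 2. → (0, 2)
4G: (0, 2) + (2, 6). λ = (6 - 2)/(2 - 0) ≡ 4/2 mod 7. 2⁻¹ ≡ 4 (mod 7), so λ ≡ 2.
  x = λ² - 0 - 2 = 4 - 2 ≡ 2; y = λ·(0 - 2) - 2 ≡ 1. → (2, 1)

(2, 1)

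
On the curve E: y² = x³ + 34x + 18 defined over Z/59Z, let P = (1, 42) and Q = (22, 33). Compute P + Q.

(1, 42) + (22, 33). λ = (33 - 42)/(22 - 1) ≡ 50/21 mod 59. 21⁻¹ ≡ 45 (mod 59) since 21·45 = 945 ≡ 1, so λ ≡ 8.
  x = λ² - 1 - 22 = 64 - 23 ≡ 41; y = λ·(1 - 41) - 42 ≡ 51. → (41, 51)

(41, 51)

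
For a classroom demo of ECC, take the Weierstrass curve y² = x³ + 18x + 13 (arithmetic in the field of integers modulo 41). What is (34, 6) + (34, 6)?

(16, 16)

tangent at (34, 6): λ = (3·34² + 18)/(2·6) ≡ 1/12. 12⁻¹ ≡ 24 (mod 41) since 12·24 = 288 ≡ 1, so λ ≡ 1·24 ≡ 24.
  x = λ² - 34 - 34 = 576 - 68 ≡ 16; y = λ·(34 - 16) - 6 ≡ 16. → (16, 16)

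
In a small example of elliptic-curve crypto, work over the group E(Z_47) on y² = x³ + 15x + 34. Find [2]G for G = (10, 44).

tangent at (10, 44): λ = (3·10² + 15)/(2·44) ≡ 33/41. 41⁻¹ ≡ 39 (mod 47), so λ ≡ 33·39 ≡ 18.
  x = λ² - 10 - 10 = 324 - 20 ≡ 22; y = λ·(10 - 22) - 44 ≡ 22. → (22, 22)

(22, 22)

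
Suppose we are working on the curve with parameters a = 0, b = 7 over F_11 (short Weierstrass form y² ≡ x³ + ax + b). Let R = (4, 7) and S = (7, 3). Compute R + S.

(3, 10)

(4, 7) + (7, 3). λ = (3 - 7)/(7 - 4) ≡ 7/3 mod 11. 3⁻¹ ≡ 4 (mod 11), so λ ≡ 6.
  x = λ² - 4 - 7 = 36 - 11 ≡ 3; y = λ·(4 - 3) - 7 ≡ 10. → (3, 10)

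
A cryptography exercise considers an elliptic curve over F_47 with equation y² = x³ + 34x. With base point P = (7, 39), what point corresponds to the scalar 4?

(42, 9)

Repeated addition: build up to 4P.
2P: tangent at (7, 39): λ = (3·7² + 34)/(2·39) ≡ 40/31. 31⁻¹ ≡ 44 (mod 47) since 31·44 = 1364 ≡ 1, so λ ≡ 40·44 ≡ 21.
  x = λ² - 7 - 7 = 441 - 14 ≡ 4; y = λ·(7 - 4) - 39 ≡ 24. → (4, 24)
3P: (4, 24) + (7, 39). λ = (39 - 24)/(7 - 4) ≡ 15/3 mod 47. 3⁻¹ ≡ 16 (mod 47) since 3·16 = 48 ≡ 1, so λ ≡ 5.
  x = λ² - 4 - 7 = 25 - 11 ≡ 14; y = λ·(4 - 14) - 24 ≡ 20. → (14, 20)
4P: (14, 20) + (7, 39). λ = (39 - 20)/(7 - 14) ≡ 19/40 mod 47. 40⁻¹ ≡ 20 (mod 47) since 40·20 = 800 ≡ 1, so λ ≡ 4.
  x = λ² - 14 - 7 = 16 - 21 ≡ 42; y = λ·(14 - 42) - 20 ≡ 9. → (42, 9)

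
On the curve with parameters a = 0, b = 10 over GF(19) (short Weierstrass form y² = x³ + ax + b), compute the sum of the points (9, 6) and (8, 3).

(9, 6) + (8, 3). λ = (3 - 6)/(8 - 9) ≡ 16/18 mod 19. 18⁻¹ ≡ 18 (mod 19) since 18·18 = 324 ≡ 1, so λ ≡ 3.
  x = λ² - 9 - 8 = 9 - 17 ≡ 11; y = λ·(9 - 11) - 6 ≡ 7. → (11, 7)

(11, 7)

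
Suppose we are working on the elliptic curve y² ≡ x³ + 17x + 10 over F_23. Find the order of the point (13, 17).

5

2P: tangent at (13, 17): λ = (3·13² + 17)/(2·17) ≡ 18/11. 11⁻¹ ≡ 21 (mod 23), so λ ≡ 18·21 ≡ 10.
  x = λ² - 13 - 13 = 100 - 26 ≡ 5; y = λ·(13 - 5) - 17 ≡ 17. → (5, 17)
3P: (5, 17) + (13, 17). λ = (17 - 17)/(13 - 5) ≡ 0/8 mod 23. 8⁻¹ ≡ 3 (mod 23), so λ ≡ 0.
  x = λ² - 5 - 13 = 0 - 18 ≡ 5; y = λ·(5 - 5) - 17 ≡ 6. → (5, 6)
4P: (5, 6) + (13, 17). λ = (17 - 6)/(13 - 5) ≡ 11/8 mod 23. 8⁻¹ ≡ 3 (mod 23) since 8·3 = 24 ≡ 1, so λ ≡ 10.
  x = λ² - 5 - 13 = 100 - 18 ≡ 13; y = λ·(5 - 13) - 6 ≡ 6. → (13, 6)
5P: (13, 6) + (13, 17): same x and y₁ ≡ -y₂, so the sum is the point at infinity.
5P = the point at infinity, so the order is 5.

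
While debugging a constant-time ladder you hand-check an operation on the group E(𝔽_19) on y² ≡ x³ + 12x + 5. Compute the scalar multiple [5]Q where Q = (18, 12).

Double-and-add on 5 = (101)₂. Start with Q = (18, 12) for the leading 1-bit.
double: tangent at (18, 12): λ = (3·18² + 12)/(2·12) ≡ 15/5. 5⁻¹ ≡ 4 (mod 19), so λ ≡ 15·4 ≡ 3.
  x = λ² - 18 - 18 = 9 - 36 ≡ 11; y = λ·(18 - 11) - 12 ≡ 9. → (11, 9)
double: tangent at (11, 9): λ = (3·11² + 12)/(2·9) ≡ 14/18. 18⁻¹ ≡ 18 (mod 19), so λ ≡ 14·18 ≡ 5.
  x = λ² - 11 - 11 = 25 - 22 ≡ 3; y = λ·(11 - 3) - 9 ≡ 12. → (3, 12)
add Q: (3, 12) + (18, 12). λ = (12 - 12)/(18 - 3) ≡ 0/15 mod 19. 15⁻¹ ≡ 14 (mod 19), so λ ≡ 0.
  x = λ² - 3 - 18 = 0 - 21 ≡ 17; y = λ·(3 - 17) - 12 ≡ 7. → (17, 7)

(17, 7)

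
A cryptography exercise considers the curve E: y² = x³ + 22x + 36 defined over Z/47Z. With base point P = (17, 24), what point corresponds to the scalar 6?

Repeated addition: build up to 6P.
2P: tangent at (17, 24): λ = (3·17² + 22)/(2·24) ≡ 43/1. 1⁻¹ ≡ 1 (mod 47) since 1·1 = 1 ≡ 1, so λ ≡ 43·1 ≡ 43.
  x = λ² - 17 - 17 = 1849 - 34 ≡ 29; y = λ·(17 - 29) - 24 ≡ 24. → (29, 24)
3P: (29, 24) + (17, 24). λ = (24 - 24)/(17 - 29) ≡ 0/35 mod 47. 35⁻¹ ≡ 43 (mod 47), so λ ≡ 0.
  x = λ² - 29 - 17 = 0 - 46 ≡ 1; y = λ·(29 - 1) - 24 ≡ 23. → (1, 23)
4P: (1, 23) + (17, 24). λ = (24 - 23)/(17 - 1) ≡ 1/16 mod 47. 16⁻¹ ≡ 3 (mod 47), so λ ≡ 3.
  x = λ² - 1 - 17 = 9 - 18 ≡ 38; y = λ·(1 - 38) - 23 ≡ 7. → (38, 7)
5P: (38, 7) + (17, 24). λ = (24 - 7)/(17 - 38) ≡ 17/26 mod 47. 26⁻¹ ≡ 38 (mod 47) since 26·38 = 988 ≡ 1, so λ ≡ 35.
  x = λ² - 38 - 17 = 1225 - 55 ≡ 42; y = λ·(38 - 42) - 7 ≡ 41. → (42, 41)
6P: (42, 41) + (17, 24). λ = (24 - 41)/(17 - 42) ≡ 30/22 mod 47. 22⁻¹ ≡ 15 (mod 47), so λ ≡ 27.
  x = λ² - 42 - 17 = 729 - 59 ≡ 12; y = λ·(42 - 12) - 41 ≡ 17. → (12, 17)

(12, 17)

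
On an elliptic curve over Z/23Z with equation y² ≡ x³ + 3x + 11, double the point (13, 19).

(3, 22)

tangent at (13, 19): λ = (3·13² + 3)/(2·19) ≡ 4/15. 15⁻¹ ≡ 20 (mod 23), so λ ≡ 4·20 ≡ 11.
  x = λ² - 13 - 13 = 121 - 26 ≡ 3; y = λ·(13 - 3) - 19 ≡ 22. → (3, 22)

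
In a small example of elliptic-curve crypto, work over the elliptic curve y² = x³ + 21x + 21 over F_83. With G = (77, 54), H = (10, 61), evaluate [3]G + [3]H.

(43, 81)

First 3G:
Repeated addition: build up to 3G.
2G: tangent at (77, 54): λ = (3·77² + 21)/(2·54) ≡ 46/25. 25⁻¹ ≡ 10 (mod 83) since 25·10 = 250 ≡ 1, so λ ≡ 46·10 ≡ 45.
  x = λ² - 77 - 77 = 2025 - 154 ≡ 45; y = λ·(77 - 45) - 54 ≡ 58. → (45, 58)
3G: (45, 58) + (77, 54). λ = (54 - 58)/(77 - 45) ≡ 79/32 mod 83. 32⁻¹ ≡ 13 (mod 83), so λ ≡ 31.
  x = λ² - 45 - 77 = 961 - 122 ≡ 9; y = λ·(45 - 9) - 58 ≡ 62. → (9, 62)
3G = (9, 62).
Next 3H:
Repeated addition: build up to 3H.
2H: tangent at (10, 61): λ = (3·10² + 21)/(2·61) ≡ 72/39. 39⁻¹ ≡ 66 (mod 83), so λ ≡ 72·66 ≡ 21.
  x = λ² - 10 - 10 = 441 - 20 ≡ 6; y = λ·(10 - 6) - 61 ≡ 23. → (6, 23)
3H: (6, 23) + (10, 61). λ = (61 - 23)/(10 - 6) ≡ 38/4 mod 83. 4⁻¹ ≡ 21 (mod 83), so λ ≡ 51.
  x = λ² - 6 - 10 = 2601 - 16 ≡ 12; y = λ·(6 - 12) - 23 ≡ 3. → (12, 3)
3H = (12, 3).
Finally 3G + 3H:
(9, 62) + (12, 3). λ = (3 - 62)/(12 - 9) ≡ 24/3 mod 83. 3⁻¹ ≡ 28 (mod 83) since 3·28 = 84 ≡ 1, so λ ≡ 8.
  x = λ² - 9 - 12 = 64 - 21 ≡ 43; y = λ·(9 - 43) - 62 ≡ 81. → (43, 81)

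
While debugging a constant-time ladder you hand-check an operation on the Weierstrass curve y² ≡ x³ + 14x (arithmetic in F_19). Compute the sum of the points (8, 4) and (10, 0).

(8, 4) + (10, 0). λ = (0 - 4)/(10 - 8) ≡ 15/2 mod 19. 2⁻¹ ≡ 10 (mod 19), so λ ≡ 17.
  x = λ² - 8 - 10 = 289 - 18 ≡ 5; y = λ·(8 - 5) - 4 ≡ 9. → (5, 9)

(5, 9)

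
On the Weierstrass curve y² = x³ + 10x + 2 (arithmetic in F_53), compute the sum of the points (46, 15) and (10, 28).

(46, 38)

(46, 15) + (10, 28). λ = (28 - 15)/(10 - 46) ≡ 13/17 mod 53. 17⁻¹ ≡ 25 (mod 53) since 17·25 = 425 ≡ 1, so λ ≡ 7.
  x = λ² - 46 - 10 = 49 - 56 ≡ 46; y = λ·(46 - 46) - 15 ≡ 38. → (46, 38)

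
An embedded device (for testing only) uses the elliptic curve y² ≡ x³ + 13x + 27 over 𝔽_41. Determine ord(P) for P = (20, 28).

2P: tangent at (20, 28): λ = (3·20² + 13)/(2·28) ≡ 24/15. 15⁻¹ ≡ 11 (mod 41) since 15·11 = 165 ≡ 1, so λ ≡ 24·11 ≡ 18.
  x = λ² - 20 - 20 = 324 - 40 ≡ 38; y = λ·(20 - 38) - 28 ≡ 17. → (38, 17)
3P: (38, 17) + (20, 28). λ = (28 - 17)/(20 - 38) ≡ 11/23 mod 41. 23⁻¹ ≡ 25 (mod 41), so λ ≡ 29.
  x = λ² - 38 - 20 = 841 - 58 ≡ 4; y = λ·(38 - 4) - 17 ≡ 26. → (4, 26)
4P: (4, 26) + (20, 28). λ = (28 - 26)/(20 - 4) ≡ 2/16 mod 41. 16⁻¹ ≡ 18 (mod 41), so λ ≡ 36.
  x = λ² - 4 - 20 = 1296 - 24 ≡ 1; y = λ·(4 - 1) - 26 ≡ 0. → (1, 0)
5P: (1, 0) + (20, 28). λ = (28 - 0)/(20 - 1) ≡ 28/19 mod 41. 19⁻¹ ≡ 13 (mod 41) since 19·13 = 247 ≡ 1, so λ ≡ 36.
  x = λ² - 1 - 20 = 1296 - 21 ≡ 4; y = λ·(1 - 4) - 0 ≡ 15. → (4, 15)
6P: (4, 15) + (20, 28). λ = (28 - 15)/(20 - 4) ≡ 13/16 mod 41. 16⁻¹ ≡ 18 (mod 41), so λ ≡ 29.
  x = λ² - 4 - 20 = 841 - 24 ≡ 38; y = λ·(4 - 38) - 15 ≡ 24. → (38, 24)
7P: (38, 24) + (20, 28). λ = (28 - 24)/(20 - 38) ≡ 4/23 mod 41. 23⁻¹ ≡ 25 (mod 41) since 23·25 = 575 ≡ 1, so λ ≡ 18.
  x = λ² - 38 - 20 = 324 - 58 ≡ 20; y = λ·(38 - 20) - 24 ≡ 13. → (20, 13)
8P: (20, 13) + (20, 28): same x and y₁ ≡ -y₂, so the sum is 𝒪.
8P = 𝒪, so the order is 8.

8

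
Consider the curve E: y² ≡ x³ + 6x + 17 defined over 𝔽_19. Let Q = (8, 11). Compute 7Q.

Repeated addition: build up to 7Q.
2Q: tangent at (8, 11): λ = (3·8² + 6)/(2·11) ≡ 8/3. 3⁻¹ ≡ 13 (mod 19) since 3·13 = 39 ≡ 1, so λ ≡ 8·13 ≡ 9.
  x = λ² - 8 - 8 = 81 - 16 ≡ 8; y = λ·(8 - 8) - 11 ≡ 8. → (8, 8)
3Q: (8, 8) + (8, 11): same x and y₁ ≡ -y₂, so the sum is the point at infinity.
4Q: the point at infinity + (8, 11) = (8, 11) (identity).
5Q: tangent at (8, 11): λ = (3·8² + 6)/(2·11) ≡ 8/3. 3⁻¹ ≡ 13 (mod 19), so λ ≡ 8·13 ≡ 9.
  x = λ² - 8 - 8 = 81 - 16 ≡ 8; y = λ·(8 - 8) - 11 ≡ 8. → (8, 8)
6Q: (8, 8) + (8, 11): same x and y₁ ≡ -y₂, so the sum is the point at infinity.
7Q: the point at infinity + (8, 11) = (8, 11) (identity).

(8, 11)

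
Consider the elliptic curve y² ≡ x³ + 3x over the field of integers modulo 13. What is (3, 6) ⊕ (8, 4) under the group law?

(11, 5)

(3, 6) + (8, 4). λ = (4 - 6)/(8 - 3) ≡ 11/5 mod 13. 5⁻¹ ≡ 8 (mod 13), so λ ≡ 10.
  x = λ² - 3 - 8 = 100 - 11 ≡ 11; y = λ·(3 - 11) - 6 ≡ 5. → (11, 5)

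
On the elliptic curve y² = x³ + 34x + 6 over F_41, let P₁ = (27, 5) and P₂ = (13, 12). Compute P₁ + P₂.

(32, 18)

(27, 5) + (13, 12). λ = (12 - 5)/(13 - 27) ≡ 7/27 mod 41. 27⁻¹ ≡ 38 (mod 41), so λ ≡ 20.
  x = λ² - 27 - 13 = 400 - 40 ≡ 32; y = λ·(27 - 32) - 5 ≡ 18. → (32, 18)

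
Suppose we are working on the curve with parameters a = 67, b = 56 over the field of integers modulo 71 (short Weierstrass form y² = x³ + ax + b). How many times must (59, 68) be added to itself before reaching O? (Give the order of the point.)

8

2P: tangent at (59, 68): λ = (3·59² + 67)/(2·68) ≡ 2/65. 65⁻¹ ≡ 59 (mod 71), so λ ≡ 2·59 ≡ 47.
  x = λ² - 59 - 59 = 2209 - 118 ≡ 32; y = λ·(59 - 32) - 68 ≡ 65. → (32, 65)
3P: (32, 65) + (59, 68). λ = (68 - 65)/(59 - 32) ≡ 3/27 mod 71. 27⁻¹ ≡ 50 (mod 71), so λ ≡ 8.
  x = λ² - 32 - 59 = 64 - 91 ≡ 44; y = λ·(32 - 44) - 65 ≡ 52. → (44, 52)
4P: (44, 52) + (59, 68). λ = (68 - 52)/(59 - 44) ≡ 16/15 mod 71. 15⁻¹ ≡ 19 (mod 71), so λ ≡ 20.
  x = λ² - 44 - 59 = 400 - 103 ≡ 13; y = λ·(44 - 13) - 52 ≡ 0. → (13, 0)
5P: (13, 0) + (59, 68). λ = (68 - 0)/(59 - 13) ≡ 68/46 mod 71. 46⁻¹ ≡ 17 (mod 71) since 46·17 = 782 ≡ 1, so λ ≡ 20.
  x = λ² - 13 - 59 = 400 - 72 ≡ 44; y = λ·(13 - 44) - 0 ≡ 19. → (44, 19)
6P: (44, 19) + (59, 68). λ = (68 - 19)/(59 - 44) ≡ 49/15 mod 71. 15⁻¹ ≡ 19 (mod 71), so λ ≡ 8.
  x = λ² - 44 - 59 = 64 - 103 ≡ 32; y = λ·(44 - 32) - 19 ≡ 6. → (32, 6)
7P: (32, 6) + (59, 68). λ = (68 - 6)/(59 - 32) ≡ 62/27 mod 71. 27⁻¹ ≡ 50 (mod 71), so λ ≡ 47.
  x = λ² - 32 - 59 = 2209 - 91 ≡ 59; y = λ·(32 - 59) - 6 ≡ 3. → (59, 3)
8P: (59, 3) + (59, 68): same x and y₁ ≡ -y₂, so the sum is O.
8P = O, so the order is 8.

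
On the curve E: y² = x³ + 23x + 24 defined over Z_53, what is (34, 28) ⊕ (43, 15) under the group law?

(34, 28) + (43, 15). λ = (15 - 28)/(43 - 34) ≡ 40/9 mod 53. 9⁻¹ ≡ 6 (mod 53), so λ ≡ 28.
  x = λ² - 34 - 43 = 784 - 77 ≡ 18; y = λ·(34 - 18) - 28 ≡ 49. → (18, 49)

(18, 49)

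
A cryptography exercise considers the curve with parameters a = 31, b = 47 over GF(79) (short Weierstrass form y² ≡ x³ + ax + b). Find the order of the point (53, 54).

2P: tangent at (53, 54): λ = (3·53² + 31)/(2·54) ≡ 5/29. 29⁻¹ ≡ 30 (mod 79), so λ ≡ 5·30 ≡ 71.
  x = λ² - 53 - 53 = 5041 - 106 ≡ 37; y = λ·(53 - 37) - 54 ≡ 55. → (37, 55)
3P: (37, 55) + (53, 54). λ = (54 - 55)/(53 - 37) ≡ 78/16 mod 79. 16⁻¹ ≡ 5 (mod 79), so λ ≡ 74.
  x = λ² - 37 - 53 = 5476 - 90 ≡ 14; y = λ·(37 - 14) - 55 ≡ 67. → (14, 67)
4P: (14, 67) + (53, 54). λ = (54 - 67)/(53 - 14) ≡ 66/39 mod 79. 39⁻¹ ≡ 77 (mod 79), so λ ≡ 26.
  x = λ² - 14 - 53 = 676 - 67 ≡ 56; y = λ·(14 - 56) - 67 ≡ 26. → (56, 26)
5P: (56, 26) + (53, 54). λ = (54 - 26)/(53 - 56) ≡ 28/76 mod 79. 76⁻¹ ≡ 26 (mod 79), so λ ≡ 17.
  x = λ² - 56 - 53 = 289 - 109 ≡ 22; y = λ·(56 - 22) - 26 ≡ 78. → (22, 78)
6P: (22, 78) + (53, 54). λ = (54 - 78)/(53 - 22) ≡ 55/31 mod 79. 31⁻¹ ≡ 51 (mod 79), so λ ≡ 40.
  x = λ² - 22 - 53 = 1600 - 75 ≡ 24; y = λ·(22 - 24) - 78 ≡ 0. → (24, 0)
7P: (24, 0) + (53, 54). λ = (54 - 0)/(53 - 24) ≡ 54/29 mod 79. 29⁻¹ ≡ 30 (mod 79), so λ ≡ 40.
  x = λ² - 24 - 53 = 1600 - 77 ≡ 22; y = λ·(24 - 22) - 0 ≡ 1. → (22, 1)
8P: (22, 1) + (53, 54). λ = (54 - 1)/(53 - 22) ≡ 53/31 mod 79. 31⁻¹ ≡ 51 (mod 79) since 31·51 = 1581 ≡ 1, so λ ≡ 17.
  x = λ² - 22 - 53 = 289 - 75 ≡ 56; y = λ·(22 - 56) - 1 ≡ 53. → (56, 53)
9P: (56, 53) + (53, 54). λ = (54 - 53)/(53 - 56) ≡ 1/76 mod 79. 76⁻¹ ≡ 26 (mod 79) since 76·26 = 1976 ≡ 1, so λ ≡ 26.
  x = λ² - 56 - 53 = 676 - 109 ≡ 14; y = λ·(56 - 14) - 53 ≡ 12. → (14, 12)
10P: (14, 12) + (53, 54). λ = (54 - 12)/(53 - 14) ≡ 42/39 mod 79. 39⁻¹ ≡ 77 (mod 79), so λ ≡ 74.
  x = λ² - 14 - 53 = 5476 - 67 ≡ 37; y = λ·(14 - 37) - 12 ≡ 24. → (37, 24)
11P: (37, 24) + (53, 54). λ = (54 - 24)/(53 - 37) ≡ 30/16 mod 79. 16⁻¹ ≡ 5 (mod 79), so λ ≡ 71.
  x = λ² - 37 - 53 = 5041 - 90 ≡ 53; y = λ·(37 - 53) - 24 ≡ 25. → (53, 25)
12P: (53, 25) + (53, 54): same x and y₁ ≡ -y₂, so the sum is the point at infinity.
12P = the point at infinity, so the order is 12.

12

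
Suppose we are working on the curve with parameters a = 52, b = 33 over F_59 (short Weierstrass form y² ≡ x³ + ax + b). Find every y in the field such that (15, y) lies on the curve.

x³ + 52x + 33 = 4188 ≡ 58 (mod 59).
58 is a non-residue mod 59; no y exists.

none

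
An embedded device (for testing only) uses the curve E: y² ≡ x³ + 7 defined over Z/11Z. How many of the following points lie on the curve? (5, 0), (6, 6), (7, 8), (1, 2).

(5, 0): 0² ≡ 0, rhs ≡ 0 → on.
(6, 6): 6² ≡ 3, rhs ≡ 3 → on.
(7, 8): 8² ≡ 9, rhs ≡ 9 → on.
(1, 2): 2² ≡ 4, rhs ≡ 8 → off.

3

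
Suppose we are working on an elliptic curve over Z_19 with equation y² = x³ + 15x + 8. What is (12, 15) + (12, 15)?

tangent at (12, 15): λ = (3·12² + 15)/(2·15) ≡ 10/11. 11⁻¹ ≡ 7 (mod 19), so λ ≡ 10·7 ≡ 13.
  x = λ² - 12 - 12 = 169 - 24 ≡ 12; y = λ·(12 - 12) - 15 ≡ 4. → (12, 4)

(12, 4)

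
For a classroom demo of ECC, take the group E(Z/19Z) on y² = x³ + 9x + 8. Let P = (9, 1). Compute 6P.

Double-and-add on 6 = (110)₂. Start with P = (9, 1) for the leading 1-bit.
double: tangent at (9, 1): λ = (3·9² + 9)/(2·1) ≡ 5/2. 2⁻¹ ≡ 10 (mod 19) since 2·10 = 20 ≡ 1, so λ ≡ 5·10 ≡ 12.
  x = λ² - 9 - 9 = 144 - 18 ≡ 12; y = λ·(9 - 12) - 1 ≡ 1. → (12, 1)
add P: (12, 1) + (9, 1). λ = (1 - 1)/(9 - 12) ≡ 0/16 mod 19. 16⁻¹ ≡ 6 (mod 19) since 16·6 = 96 ≡ 1, so λ ≡ 0.
  x = λ² - 12 - 9 = 0 - 21 ≡ 17; y = λ·(12 - 17) - 1 ≡ 18. → (17, 18)
double: tangent at (17, 18): λ = (3·17² + 9)/(2·18) ≡ 2/17. 17⁻¹ ≡ 9 (mod 19) since 17·9 = 153 ≡ 1, so λ ≡ 2·9 ≡ 18.
  x = λ² - 17 - 17 = 324 - 34 ≡ 5; y = λ·(17 - 5) - 18 ≡ 8. → (5, 8)

(5, 8)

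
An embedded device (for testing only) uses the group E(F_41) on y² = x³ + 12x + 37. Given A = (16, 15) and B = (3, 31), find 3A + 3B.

First 3A:
Repeated addition: build up to 3A.
2A: tangent at (16, 15): λ = (3·16² + 12)/(2·15) ≡ 1/30. 30⁻¹ ≡ 26 (mod 41) since 30·26 = 780 ≡ 1, so λ ≡ 1·26 ≡ 26.
  x = λ² - 16 - 16 = 676 - 32 ≡ 29; y = λ·(16 - 29) - 15 ≡ 16. → (29, 16)
3A: (29, 16) + (16, 15). λ = (15 - 16)/(16 - 29) ≡ 40/28 mod 41. 28⁻¹ ≡ 22 (mod 41), so λ ≡ 19.
  x = λ² - 29 - 16 = 361 - 45 ≡ 29; y = λ·(29 - 29) - 16 ≡ 25. → (29, 25)
3A = (29, 25).
Next 3B:
Repeated addition: build up to 3B.
2B: tangent at (3, 31): λ = (3·3² + 12)/(2·31) ≡ 39/21. 21⁻¹ ≡ 2 (mod 41), so λ ≡ 39·2 ≡ 37.
  x = λ² - 3 - 3 = 1369 - 6 ≡ 10; y = λ·(3 - 10) - 31 ≡ 38. → (10, 38)
3B: (10, 38) + (3, 31). λ = (31 - 38)/(3 - 10) ≡ 34/34 mod 41. 34⁻¹ ≡ 35 (mod 41), so λ ≡ 1.
  x = λ² - 10 - 3 = 1 - 13 ≡ 29; y = λ·(10 - 29) - 38 ≡ 25. → (29, 25)
3B = (29, 25).
Finally 3A + 3B:
tangent at (29, 25): λ = (3·29² + 12)/(2·25) ≡ 34/9. 9⁻¹ ≡ 32 (mod 41), so λ ≡ 34·32 ≡ 22.
  x = λ² - 29 - 29 = 484 - 58 ≡ 16; y = λ·(29 - 16) - 25 ≡ 15. → (16, 15)

(16, 15)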